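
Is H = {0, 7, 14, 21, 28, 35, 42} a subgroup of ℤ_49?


Subgroup test for H = {0, 7, 14, 21, 28, 35, 42} in (ℤ_49, +):
(1) 0 ∈ H? Yes
(2) Closure: for all a,b ∈ H, (a+b) mod 49 ∈ H? Yes
(3) Inverses: for all a ∈ H, -a mod 49 ∈ H? Yes

Yes, H is a subgroup of ℤ_49


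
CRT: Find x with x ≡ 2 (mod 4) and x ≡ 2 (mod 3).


m₁ = 4, m₂ = 3, gcd = 1, so CRT applies. M = m₁·m₂ = 12
Let M₁ = M/m₁ = 3, M₂ = M/m₂ = 4
Find y₁ ≡ M₁⁻¹ (mod m₁): 3⁻¹ ≡ 3 (mod 4)
Find y₂ ≡ M₂⁻¹ (mod m₂): 4⁻¹ ≡ 1 (mod 3)
x = a₁·M₁·y₁ + a₂·M₂·y₂ = 2·3·3 + 2·4·1 = 26
Reduce mod 12: x ≡ 2
Check: 2 mod 4 = 2 ✓, 2 mod 3 = 2 ✓

x ≡ 2 (mod 12)


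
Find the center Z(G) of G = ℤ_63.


Z(G) = {g ∈ G | gx = xg for all x ∈ G}
ℤ_63 is abelian, so Z(G) = G

Z(ℤ_63) = ℤ_63


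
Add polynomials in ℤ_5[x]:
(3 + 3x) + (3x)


Add coefficients mod 5:
x^0: 3 + 0 = 3 (mod 5)
x^1: 3 + 3 = 1 (mod 5)
Result: 3 + x

f + g = 3 + x


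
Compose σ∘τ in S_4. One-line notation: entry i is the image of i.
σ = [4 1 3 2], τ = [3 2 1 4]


σ∘τ: apply τ first, then σ
1 →τ 3 →σ 3
2 →τ 2 →σ 1
3 →τ 1 →σ 4
4 →τ 4 →σ 2

σ∘τ = [3 1 4 2]


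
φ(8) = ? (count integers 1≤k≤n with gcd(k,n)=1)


φ(n) = count of k ∈ {1,...,n} with gcd(k,n)=1
Coprimes to 8: {1, 3, 5, 7}
Count: 4

φ(8) = 4


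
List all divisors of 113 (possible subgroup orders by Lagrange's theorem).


Lagrange's theorem: |H| divides |G|
|G| = 113
Divisors of 113: 1, 113

Possible subgroup orders: {1, 113}


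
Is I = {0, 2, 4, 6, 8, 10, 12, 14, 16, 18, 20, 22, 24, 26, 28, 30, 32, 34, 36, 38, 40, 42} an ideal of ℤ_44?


Check ideal conditions for I = {0, 2, 4, 6, 8, 10, 12, 14, 16, 18, 20, 22, 24, 26, 28, 30, 32, 34, 36, 38, 40, 42} in ℤ_44:
(1) I is an additive subgroup? Yes
(2) For r ∈ ℤ_44 and a ∈ I: r·a ∈ I? Yes

Yes, I is an ideal of ℤ_44


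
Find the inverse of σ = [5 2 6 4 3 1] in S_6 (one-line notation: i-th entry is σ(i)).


To find σ⁻¹, swap domain and range:
σ(1) = 5 → σ⁻¹(5) = 1
σ(2) = 2 → σ⁻¹(2) = 2
σ(3) = 6 → σ⁻¹(6) = 3
σ(4) = 4 → σ⁻¹(4) = 4
σ(5) = 3 → σ⁻¹(3) = 5
σ(6) = 1 → σ⁻¹(1) = 6

σ⁻¹ = [6 2 5 4 1 3]


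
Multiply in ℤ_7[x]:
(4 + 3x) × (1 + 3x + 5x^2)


Expand and collect like terms; reduce coefficients mod 7:
x^0: 4·1 = 4 ≡ 4 (mod 7)
x^1: 4·3 + 3·1 = 15 ≡ 1 (mod 7)
x^2: 4·5 + 3·3 = 29 ≡ 1 (mod 7)
x^3: 3·5 = 15 ≡ 1 (mod 7)
Result: 4 + x + x^2 + x^3

f · g = 4 + x + x^2 + x^3


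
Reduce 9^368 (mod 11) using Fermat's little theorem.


Fermat's little theorem: if p is prime and gcd(a,p)=1, then a^(p-1) ≡ 1 (mod p)
p = 11 is prime, gcd(9,11) = 1
Reduce exponent: 368 mod 10 = 8
So 9^368 ≡ 9^8 (mod 11)
9^8 mod 11 = 3

9^368 ≡ 3 (mod 11)


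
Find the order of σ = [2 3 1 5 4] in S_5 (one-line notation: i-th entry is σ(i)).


Cycle decomposition: (1 2 3) (4 5)
Cycle lengths: 3, 2
Order = lcm(3, 2) = 6

ord(σ) = 6


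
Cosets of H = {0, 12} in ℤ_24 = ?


H = {0, 12}, |H| = 2
Number of cosets = |G|/|H| = 24/2 = 12
0 + H = {0, 12}
1 + H = {1, 13}
2 + H = {2, 14}
3 + H = {3, 15}
4 + H = {4, 16}
5 + H = {5, 17}
6 + H = {6, 18}
7 + H = {7, 19}
8 + H = {8, 20}
9 + H = {9, 21}
10 + H = {10, 22}
11 + H = {11, 23}

Cosets: 0+H={0,12}; 1+H={1,13}; 2+H={2,14}; 3+H={3,15}; 4+H={4,16}; 5+H={5,17}; 6+H={6,18}; 7+H={7,19}; 8+H={8,20}; 9+H={9,21}; 10+H={10,22}; 11+H={11,23}


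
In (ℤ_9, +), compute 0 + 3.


Operation: addition mod 9
0 + 3 = (a + b) mod 9 with a = 0, b = 3

0 + 3 = 3


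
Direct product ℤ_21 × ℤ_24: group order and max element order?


|ℤ_21 × ℤ_24| = 21 × 24 = 504
Max element order = lcm(21,24) = 168
Cyclic? No (gcd=3)

|ℤ_21×ℤ_24| = 504, max element order = 168


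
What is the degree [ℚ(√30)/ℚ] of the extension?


√30 has minimal polynomial x² - 30 (irreducible over ℚ since 30 is squarefree)

[ℚ(√30)/ℚ] = 2


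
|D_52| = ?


|D_n| = 2n (n rotations and n reflections)
|D_52| = 2×52 = 104

|D_52| = 104


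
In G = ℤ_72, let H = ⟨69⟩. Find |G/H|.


|⟨69⟩| = n / gcd(69, 72) = 72 / 3 = 24
H is normal (ℤ_72 is abelian).
|G/H| = |G| / |H| = 72 / 24 = 3

|G/H| = 3


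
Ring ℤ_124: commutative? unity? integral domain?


ℤ_124 is a commutative ring with unity 1; 124 = 2×62 is composite, so 2·62 ≡ 0 gives zero divisors (not an integral domain)
Commutative: Yes
Integral domain: No
Has unity: Yes

ℤ_124: Commutative=Yes, Unity=Yes


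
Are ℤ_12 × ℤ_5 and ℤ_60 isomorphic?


Comparing ℤ_12 × ℤ_5 and ℤ_60:
gcd(12,5) = 1, so ℤ_12 × ℤ_5 ≅ ℤ_60 (CRT)

Yes, ℤ_12 × ℤ_5 ≅ ℤ_60


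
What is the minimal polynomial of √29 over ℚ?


√29 satisfies x² - 29 = 0, irreducible over ℚ since 29 is squarefree

Minimal polynomial: x² - 29


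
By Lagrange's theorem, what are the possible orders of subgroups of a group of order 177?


Lagrange's theorem: |H| divides |G|
|G| = 177
Divisors of 177: 1, 3, 59, 177

Possible subgroup orders: {1, 3, 59, 177}


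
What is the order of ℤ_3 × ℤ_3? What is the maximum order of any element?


|ℤ_3 × ℤ_3| = 3 × 3 = 9
Max element order = lcm(3,3) = 3
Cyclic? No (gcd=3)

|ℤ_3×ℤ_3| = 9, max element order = 3


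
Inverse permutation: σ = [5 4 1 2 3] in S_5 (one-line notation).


To find σ⁻¹, swap domain and range:
σ(1) = 5 → σ⁻¹(5) = 1
σ(2) = 4 → σ⁻¹(4) = 2
σ(3) = 1 → σ⁻¹(1) = 3
σ(4) = 2 → σ⁻¹(2) = 4
σ(5) = 3 → σ⁻¹(3) = 5

σ⁻¹ = [3 4 5 2 1]


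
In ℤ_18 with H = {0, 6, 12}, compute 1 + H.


1 + H = {1 + h (mod 18) : h ∈ H}
1+0=1, 1+6=7, 1+12=13

1 + H = {1, 7, 13}


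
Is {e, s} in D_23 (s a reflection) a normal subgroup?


H = {e, s} in D_23 (s a reflection)
r·s·r⁻¹ = sr⁻² ≠ s for n ≥ 3, so {e, s} is not closed under conjugation

No, not a normal subgroup


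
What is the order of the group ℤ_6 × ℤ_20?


|A × B| = |A| · |B|
|ℤ_6 × ℤ_20| = 6 × 20 = 120

|ℤ_6 × ℤ_20| = 120


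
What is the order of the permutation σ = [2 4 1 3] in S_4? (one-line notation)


Cycle decomposition: (1 2 4 3)
Cycle lengths: 4
Order = lcm(4) = 4

ord(σ) = 4


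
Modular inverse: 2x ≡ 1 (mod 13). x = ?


Use the extended Euclidean algorithm to write 1 = 2·s + 13·t; then s mod 13 is the inverse.
Euclidean algorithm:
  2 = 0·13 + 2
  13 = 6·2 + 1
  2 = 2·1 + 0
gcd(2,13) = 1
Back-substitution gives: 2·(-6) + 13·(1) = 1
So 2⁻¹ ≡ -6 ≡ 7 (mod 13)
Check: 2 × 7 = 14 ≡ 1 (mod 13) ✓

2⁻¹ ≡ 7 (mod 13)


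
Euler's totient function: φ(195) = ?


Factor n: 195 = 3 × 5 × 13
φ(n) = n · ∏(1 - 1/p) over distinct primes p | n
φ(195) = 195 · (1 - 1/3) · (1 - 1/5) · (1 - 1/13) = 96

φ(195) = 96


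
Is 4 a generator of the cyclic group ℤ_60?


g generates ℤ_n iff gcd(g, n) = 1
gcd(4, 60) = 4
Since gcd = 4 ≠ 1, ⟨4⟩ has order 15 < 60, so 4 is not a generator.

No, 4 does not generate ℤ_60


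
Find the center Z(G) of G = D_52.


Z(G) = {g ∈ G | gx = xg for all x ∈ G}
For even n, Z(D_n) = {e, r^(n/2)}: the 180° rotation r^26 commutes with every reflection and rotation

Z(D_52) = {e, r^26}


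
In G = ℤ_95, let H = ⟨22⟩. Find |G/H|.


|⟨22⟩| = n / gcd(22, 95) = 95 / 1 = 95
H is normal (ℤ_95 is abelian).
|G/H| = |G| / |H| = 95 / 95 = 1

|G/H| = 1


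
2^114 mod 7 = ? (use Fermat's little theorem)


Fermat's little theorem: if p is prime and gcd(a,p)=1, then a^(p-1) ≡ 1 (mod p)
p = 7 is prime, gcd(2,7) = 1
Reduce exponent: 114 mod 6 = 0
So 2^114 ≡ 2^0 (mod 7)
2^0 = 1

2^114 ≡ 1 (mod 7)


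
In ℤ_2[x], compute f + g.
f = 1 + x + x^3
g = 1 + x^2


Add coefficients mod 2:
x^0: 1 + 1 = 0 (mod 2)
x^1: 1 + 0 = 1 (mod 2)
x^2: 0 + 1 = 1 (mod 2)
x^3: 1 + 0 = 1 (mod 2)
Result: x + x^2 + x^3

f + g = x + x^2 + x^3


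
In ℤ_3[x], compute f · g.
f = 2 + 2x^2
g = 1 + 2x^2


Expand and collect like terms; reduce coefficients mod 3:
x^0: 2·1 = 2 ≡ 2 (mod 3)
x^1: 2·0 + 0·1 = 0 ≡ 0 (mod 3)
x^2: 2·2 + 0·0 + 2·1 = 6 ≡ 0 (mod 3)
x^3: 0·2 + 2·0 = 0 ≡ 0 (mod 3)
x^4: 2·2 = 4 ≡ 1 (mod 3)
Result: 2 + x^4

f · g = 2 + x^4


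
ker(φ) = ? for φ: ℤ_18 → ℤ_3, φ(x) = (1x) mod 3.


Kernel = preimage of identity
ker(φ) = {x ∈ ℤ_18 : 1x ≡ 0 (mod 3)}. Since 3 | 18, φ is well-defined. The kernel is the cyclic subgroup ⟨3⟩ of ℤ_18 (order 6), i.e. {0, 3, 6, 9, 12, 15}

ker(φ) = {0, 3, 6, 9, 12, 15}


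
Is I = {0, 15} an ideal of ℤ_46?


Check ideal conditions for I = {0, 15} in ℤ_46:
(1) I is an additive subgroup? No
(2) For r ∈ ℤ_46 and a ∈ I: r·a ∈ I? No  [counterexample: r=2, a=15, r·a mod 46 = 30 ∉ I]

No, I is not an ideal of ℤ_46


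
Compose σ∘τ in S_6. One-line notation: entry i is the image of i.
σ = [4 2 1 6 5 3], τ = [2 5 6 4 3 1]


σ∘τ: apply τ first, then σ
1 →τ 2 →σ 2
2 →τ 5 →σ 5
3 →τ 6 →σ 3
4 →τ 4 →σ 6
5 →τ 3 →σ 1
6 →τ 1 →σ 4

σ∘τ = [2 5 3 6 1 4]


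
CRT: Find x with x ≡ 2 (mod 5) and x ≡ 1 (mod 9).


m₁ = 5, m₂ = 9, gcd = 1, so CRT applies. M = m₁·m₂ = 45
Let M₁ = M/m₁ = 9, M₂ = M/m₂ = 5
Find y₁ ≡ M₁⁻¹ (mod m₁): 9⁻¹ ≡ 4 (mod 5)
Find y₂ ≡ M₂⁻¹ (mod m₂): 5⁻¹ ≡ 2 (mod 9)
x = a₁·M₁·y₁ + a₂·M₂·y₂ = 2·9·4 + 1·5·2 = 82
Reduce mod 45: x ≡ 37
Check: 37 mod 5 = 2 ✓, 37 mod 9 = 1 ✓

x ≡ 37 (mod 45)


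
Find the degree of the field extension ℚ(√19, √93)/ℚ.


[ℚ(√19,√93):ℚ] = [ℚ(√19,√93):ℚ(√19)]·[ℚ(√19):ℚ] = 2·2 = 4

[ℚ(√19, √93)/ℚ] = 4


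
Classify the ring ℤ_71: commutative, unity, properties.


ℤ_71 is a commutative ring with unity 1; 71 is prime, so ℤ_71 is a field (hence an integral domain)
Commutative: Yes
Integral domain: Yes
Has unity: Yes

ℤ_71: Commutative=Yes, Unity=Yes


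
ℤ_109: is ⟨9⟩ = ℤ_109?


g generates ℤ_n iff gcd(g, n) = 1
gcd(9, 109) = 1
Since gcd = 1, 9 is a generator.

Yes, 9 generates ℤ_109


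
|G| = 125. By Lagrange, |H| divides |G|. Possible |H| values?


Lagrange's theorem: |H| divides |G|
|G| = 125
Divisors of 125: 1, 5, 25, 125

Possible subgroup orders: {1, 5, 25, 125}


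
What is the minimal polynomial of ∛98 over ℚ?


∛98 satisfies x³ - 98 = 0, irreducible over ℚ (no rational root; 98 is not a perfect cube)

Minimal polynomial: x³ - 98


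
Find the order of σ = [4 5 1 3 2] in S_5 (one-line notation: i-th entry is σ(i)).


Cycle decomposition: (1 4 3) (2 5)
Cycle lengths: 3, 2
Order = lcm(3, 2) = 6

ord(σ) = 6


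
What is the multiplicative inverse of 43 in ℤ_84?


Use the extended Euclidean algorithm to write 1 = 43·s + 84·t; then s mod 84 is the inverse.
Euclidean algorithm:
  43 = 0·84 + 43
  84 = 1·43 + 41
  43 = 1·41 + 2
  41 = 20·2 + 1
  2 = 2·1 + 0
gcd(43,84) = 1
Back-substitution gives: 43·(-41) + 84·(21) = 1
So 43⁻¹ ≡ -41 ≡ 43 (mod 84)
Check: 43 × 43 = 1849 ≡ 1 (mod 84) ✓

43⁻¹ ≡ 43 (mod 84)


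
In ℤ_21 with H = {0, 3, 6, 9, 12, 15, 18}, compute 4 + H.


4 + H = {4 + h (mod 21) : h ∈ H}
4+0=4, 4+3=7, 4+6=10, 4+9=13, 4+12=16, 4+15=19, 4+18=1
4 + H = {1, 4, 7, 10, 13, 16, 19} = 1 + H

4 + H = {1, 4, 7, 10, 13, 16, 19}


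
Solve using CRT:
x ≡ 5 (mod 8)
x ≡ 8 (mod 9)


m₁ = 8, m₂ = 9, gcd = 1, so CRT applies. M = m₁·m₂ = 72
Let M₁ = M/m₁ = 9, M₂ = M/m₂ = 8
Find y₁ ≡ M₁⁻¹ (mod m₁): 9⁻¹ ≡ 1 (mod 8)
Find y₂ ≡ M₂⁻¹ (mod m₂): 8⁻¹ ≡ 8 (mod 9)
x = a₁·M₁·y₁ + a₂·M₂·y₂ = 5·9·1 + 8·8·8 = 557
Reduce mod 72: x ≡ 53
Check: 53 mod 8 = 5 ✓, 53 mod 9 = 8 ✓

x ≡ 53 (mod 72)


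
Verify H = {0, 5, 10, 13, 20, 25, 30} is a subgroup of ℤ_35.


Subgroup test for H = {0, 5, 10, 13, 20, 25, 30} in (ℤ_35, +):
(1) 0 ∈ H? Yes
(2) Closure: for all a,b ∈ H, (a+b) mod 35 ∈ H? No  [counterexample: 5 + 10 = 15 ∉ H]
(3) Inverses: for all a ∈ H, -a mod 35 ∈ H? No

No, H is not a subgroup of ℤ_35


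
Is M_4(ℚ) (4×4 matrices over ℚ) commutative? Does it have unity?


Matrix multiplication is non-commutative for n ≥ 2; the identity matrix I is the unity; singular matrices give zero divisors, so not an integral domain
Commutative: No
Integral domain: No
Has unity: Yes

M_4(ℚ) (4×4 matrices over ℚ): Commutative=No, Unity=Yes


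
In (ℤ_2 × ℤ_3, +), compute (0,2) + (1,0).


Operation: componentwise addition mod (2, 3)
(0,2) + (1,0) = ((a₁+b₁) mod 2, (a₂+b₂) mod 3) with a = (0,2), b = (1,0)

(0,2) + (1,0) = (1,2)


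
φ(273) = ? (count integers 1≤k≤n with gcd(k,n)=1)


Factor n: 273 = 3 × 7 × 13
φ(n) = n · ∏(1 - 1/p) over distinct primes p | n
φ(273) = 273 · (1 - 1/3) · (1 - 1/7) · (1 - 1/13) = 144

φ(273) = 144


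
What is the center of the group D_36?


Z(G) = {g ∈ G | gx = xg for all x ∈ G}
For even n, Z(D_n) = {e, r^(n/2)}: the 180° rotation r^18 commutes with every reflection and rotation

Z(D_36) = {e, r^18}


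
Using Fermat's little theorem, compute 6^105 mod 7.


Fermat's little theorem: if p is prime and gcd(a,p)=1, then a^(p-1) ≡ 1 (mod p)
p = 7 is prime, gcd(6,7) = 1
Reduce exponent: 105 mod 6 = 3
So 6^105 ≡ 6^3 (mod 7)
6^3 mod 7 = 6

6^105 ≡ 6 (mod 7)


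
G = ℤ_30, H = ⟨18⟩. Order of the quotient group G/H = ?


|⟨18⟩| = n / gcd(18, 30) = 30 / 6 = 5
H is normal (ℤ_30 is abelian).
|G/H| = |G| / |H| = 30 / 5 = 6

|G/H| = 6


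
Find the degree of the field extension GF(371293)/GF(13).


GF(371293) = GF(13^5), so the extension degree is 5

[GF(371293)/GF(13)] = 5


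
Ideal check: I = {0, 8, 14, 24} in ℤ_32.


Check ideal conditions for I = {0, 8, 14, 24} in ℤ_32:
(1) I is an additive subgroup? No
(2) For r ∈ ℤ_32 and a ∈ I: r·a ∈ I? No  [counterexample: r=2, a=8, r·a mod 32 = 16 ∉ I]

No, I is not an ideal of ℤ_32


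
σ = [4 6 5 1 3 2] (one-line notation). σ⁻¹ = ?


To find σ⁻¹, swap domain and range:
σ(1) = 4 → σ⁻¹(4) = 1
σ(2) = 6 → σ⁻¹(6) = 2
σ(3) = 5 → σ⁻¹(5) = 3
σ(4) = 1 → σ⁻¹(1) = 4
σ(5) = 3 → σ⁻¹(3) = 5
σ(6) = 2 → σ⁻¹(2) = 6

σ⁻¹ = [4 6 5 1 3 2]


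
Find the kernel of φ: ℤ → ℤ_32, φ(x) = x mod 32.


Kernel = preimage of identity
ker(φ) = {x ∈ ℤ : x ≡ 0 (mod 32)} = 32ℤ = {0, ±32, ±64, ...}

ker(φ) = 32ℤ


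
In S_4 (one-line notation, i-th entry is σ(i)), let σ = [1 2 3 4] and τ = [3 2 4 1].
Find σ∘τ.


σ∘τ: apply τ first, then σ
1 →τ 3 →σ 3
2 →τ 2 →σ 2
3 →τ 4 →σ 4
4 →τ 1 →σ 1

σ∘τ = [3 2 4 1]


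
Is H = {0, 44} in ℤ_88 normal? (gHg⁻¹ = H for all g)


H = {0, 44} in ℤ_88
ℤ_88 is abelian; every subgroup of an abelian group is normal

Yes, normal subgroup


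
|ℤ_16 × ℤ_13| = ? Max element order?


|ℤ_16 × ℤ_13| = 16 × 13 = 208
Max element order = lcm(16,13) = 208
Cyclic? Yes (gcd=1)

|ℤ_16×ℤ_13| = 208, max element order = 208


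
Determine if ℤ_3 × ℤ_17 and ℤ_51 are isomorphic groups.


Comparing ℤ_3 × ℤ_17 and ℤ_51:
gcd(3,17) = 1, so ℤ_3 × ℤ_17 ≅ ℤ_51 (CRT)

Yes, ℤ_3 × ℤ_17 ≅ ℤ_51


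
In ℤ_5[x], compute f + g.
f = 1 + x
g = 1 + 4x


Add coefficients mod 5:
x^0: 1 + 1 = 2 (mod 5)
x^1: 1 + 4 = 0 (mod 5)
Result: 2

f + g = 2


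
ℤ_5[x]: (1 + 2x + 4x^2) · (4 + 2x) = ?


Expand and collect like terms; reduce coefficients mod 5:
x^0: 1·4 = 4 ≡ 4 (mod 5)
x^1: 1·2 + 2·4 = 10 ≡ 0 (mod 5)
x^2: 2·2 + 4·4 = 20 ≡ 0 (mod 5)
x^3: 4·2 = 8 ≡ 3 (mod 5)
Result: 4 + 3x^3

f · g = 4 + 3x^3


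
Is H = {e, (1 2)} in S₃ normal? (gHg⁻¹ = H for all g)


H = {e, (1 2)} in S₃
(1 3)(1 2)(1 3)⁻¹ = (2 3) ∉ {e, (1 2)}, so it is not normal

No, not a normal subgroup


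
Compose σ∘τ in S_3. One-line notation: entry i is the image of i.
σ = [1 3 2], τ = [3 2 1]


σ∘τ: apply τ first, then σ
1 →τ 3 →σ 2
2 →τ 2 →σ 3
3 →τ 1 →σ 1

σ∘τ = [2 3 1]


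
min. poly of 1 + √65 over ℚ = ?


Let α = 1 + √65. Then α - 1 = √65, so (α - 1)² = 65, giving α² - 2α - 64 = 0. Degree 2 and α ∉ ℚ, so this is the minimal polynomial.

Minimal polynomial: x² - 2x - 64


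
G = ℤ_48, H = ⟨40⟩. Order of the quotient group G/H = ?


|⟨40⟩| = n / gcd(40, 48) = 48 / 8 = 6
H is normal (ℤ_48 is abelian).
|G/H| = |G| / |H| = 48 / 6 = 8

|G/H| = 8


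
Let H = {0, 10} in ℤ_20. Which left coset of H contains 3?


3 + H = {3 + h (mod 20) : h ∈ H}
3+0=3, 3+10=13

3 + H = {3, 13}


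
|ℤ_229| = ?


ℤ_n has n elements.

|ℤ_229| = 229


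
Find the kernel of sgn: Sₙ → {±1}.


Kernel = preimage of identity
ker(sgn) = even permutations = Aₙ

ker(sgn) = Aₙ


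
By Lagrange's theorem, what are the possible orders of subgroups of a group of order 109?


Lagrange's theorem: |H| divides |G|
|G| = 109
Divisors of 109: 1, 109

Possible subgroup orders: {1, 109}


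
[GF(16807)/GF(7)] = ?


GF(16807) = GF(7^5), so the extension degree is 5

[GF(16807)/GF(7)] = 5


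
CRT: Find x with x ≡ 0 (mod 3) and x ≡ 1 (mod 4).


m₁ = 3, m₂ = 4, gcd = 1, so CRT applies. M = m₁·m₂ = 12
Let M₁ = M/m₁ = 4, M₂ = M/m₂ = 3
Find y₁ ≡ M₁⁻¹ (mod m₁): 4⁻¹ ≡ 1 (mod 3)
Find y₂ ≡ M₂⁻¹ (mod m₂): 3⁻¹ ≡ 3 (mod 4)
x = a₁·M₁·y₁ + a₂·M₂·y₂ = 0·4·1 + 1·3·3 = 9
Reduce mod 12: x ≡ 9
Check: 9 mod 3 = 0 ✓, 9 mod 4 = 1 ✓

x ≡ 9 (mod 12)


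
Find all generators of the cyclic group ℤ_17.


g generates ℤ_n iff gcd(g,n) = 1
Prime factors of 17: 17
Generators are g ∈ {1,...,16} not divisible by any of these primes.
Generators: {1, 2, 3, 4, 5, 6, 7, 8, 9, 10, 11, 12, 13, 14, 15, 16}
Number of generators = φ(17) = 16

Generators of ℤ_17 = {1, 2, 3, 4, 5, 6, 7, 8, 9, 10, 11, 12, 13, 14, 15, 16}


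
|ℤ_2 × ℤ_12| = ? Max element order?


|ℤ_2 × ℤ_12| = 2 × 12 = 24
Max element order = lcm(2,12) = 12
Cyclic? No (gcd=2)

|ℤ_2×ℤ_12| = 24, max element order = 12


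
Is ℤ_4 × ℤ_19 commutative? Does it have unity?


Direct product ring; commutative with unity (1,1); but (1,0)·(0,1) = (0,0) gives zero divisors, so not an integral domain
Commutative: Yes
Integral domain: No
Has unity: Yes

ℤ_4 × ℤ_19: Commutative=Yes, Unity=Yes


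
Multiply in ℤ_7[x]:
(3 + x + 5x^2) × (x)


Expand and collect like terms; reduce coefficients mod 7:
x^0: 3·0 = 0 ≡ 0 (mod 7)
x^1: 3·1 + 1·0 = 3 ≡ 3 (mod 7)
x^2: 1·1 + 5·0 = 1 ≡ 1 (mod 7)
x^3: 5·1 = 5 ≡ 5 (mod 7)
Result: 3x + x^2 + 5x^3

f · g = 3x + x^2 + 5x^3


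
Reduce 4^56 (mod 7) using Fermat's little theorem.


Fermat's little theorem: if p is prime and gcd(a,p)=1, then a^(p-1) ≡ 1 (mod p)
p = 7 is prime, gcd(4,7) = 1
Reduce exponent: 56 mod 6 = 2
So 4^56 ≡ 4^2 (mod 7)
4^2 mod 7 = 2

4^56 ≡ 2 (mod 7)


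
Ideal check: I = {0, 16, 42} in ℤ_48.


Check ideal conditions for I = {0, 16, 42} in ℤ_48:
(1) I is an additive subgroup? No
(2) For r ∈ ℤ_48 and a ∈ I: r·a ∈ I? No  [counterexample: r=2, a=16, r·a mod 48 = 32 ∉ I]

No, I is not an ideal of ℤ_48


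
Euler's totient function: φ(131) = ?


Factor n: 131 = 131
φ(n) = n · ∏(1 - 1/p) over distinct primes p | n
φ(131) = 131 · (1 - 1/131) = 130

φ(131) = 130


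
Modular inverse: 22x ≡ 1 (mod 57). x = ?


Use the extended Euclidean algorithm to write 1 = 22·s + 57·t; then s mod 57 is the inverse.
Euclidean algorithm:
  22 = 0·57 + 22
  57 = 2·22 + 13
  22 = 1·13 + 9
  13 = 1·9 + 4
  9 = 2·4 + 1
  4 = 4·1 + 0
gcd(22,57) = 1
Back-substitution gives: 22·(13) + 57·(-5) = 1
So 22⁻¹ ≡ 13 ≡ 13 (mod 57)
Check: 22 × 13 = 286 ≡ 1 (mod 57) ✓

22⁻¹ ≡ 13 (mod 57)


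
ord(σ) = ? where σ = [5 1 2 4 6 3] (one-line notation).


Cycle decomposition: (1 5 6 3 2)
Cycle lengths: 5
Order = lcm(5) = 5

ord(σ) = 5


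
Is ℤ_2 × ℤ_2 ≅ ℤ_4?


Comparing ℤ_2 × ℤ_2 and ℤ_4:
gcd(2,2) = 2 ≠ 1. Max element order in ℤ_2×ℤ_2 is lcm(2,2) = 2 < 4, so it has no element of order 4

No, ℤ_2 × ℤ_2 ≇ ℤ_4


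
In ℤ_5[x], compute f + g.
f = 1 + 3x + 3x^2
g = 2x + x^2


Add coefficients mod 5:
x^0: 1 + 0 = 1 (mod 5)
x^1: 3 + 2 = 0 (mod 5)
x^2: 3 + 1 = 4 (mod 5)
Result: 1 + 4x^2

f + g = 1 + 4x^2


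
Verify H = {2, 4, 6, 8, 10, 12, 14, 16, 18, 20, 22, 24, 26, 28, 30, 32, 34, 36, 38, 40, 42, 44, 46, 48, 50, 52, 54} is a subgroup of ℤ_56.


Subgroup test for H = {2, 4, 6, 8, 10, 12, 14, 16, 18, 20, 22, 24, 26, 28, 30, 32, 34, 36, 38, 40, 42, 44, 46, 48, 50, 52, 54} in (ℤ_56, +):
(1) 0 ∈ H? No
(2) Closure: for all a,b ∈ H, (a+b) mod 56 ∈ H? No  [counterexample: 2 + 54 = 0 ∉ H]
(3) Inverses: for all a ∈ H, -a mod 56 ∈ H? Yes

No, H is not a subgroup of ℤ_56


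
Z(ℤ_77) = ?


Z(G) = {g ∈ G | gx = xg for all x ∈ G}
ℤ_77 is abelian, so Z(G) = G

Z(ℤ_77) = ℤ_77


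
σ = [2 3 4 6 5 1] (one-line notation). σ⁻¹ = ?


To find σ⁻¹, swap domain and range:
σ(1) = 2 → σ⁻¹(2) = 1
σ(2) = 3 → σ⁻¹(3) = 2
σ(3) = 4 → σ⁻¹(4) = 3
σ(4) = 6 → σ⁻¹(6) = 4
σ(5) = 5 → σ⁻¹(5) = 5
σ(6) = 1 → σ⁻¹(1) = 6

σ⁻¹ = [6 1 2 3 5 4]


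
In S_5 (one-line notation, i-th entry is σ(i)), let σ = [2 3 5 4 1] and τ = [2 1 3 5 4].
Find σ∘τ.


σ∘τ: apply τ first, then σ
1 →τ 2 →σ 3
2 →τ 1 →σ 2
3 →τ 3 →σ 5
4 →τ 5 →σ 1
5 →τ 4 →σ 4

σ∘τ = [3 2 5 1 4]


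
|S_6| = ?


|S_n| = n! (number of permutations of n symbols)
|S_6| = 6! = 720

|S_6| = 720


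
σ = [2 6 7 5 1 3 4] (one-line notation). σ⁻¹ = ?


To find σ⁻¹, swap domain and range:
σ(1) = 2 → σ⁻¹(2) = 1
σ(2) = 6 → σ⁻¹(6) = 2
σ(3) = 7 → σ⁻¹(7) = 3
σ(4) = 5 → σ⁻¹(5) = 4
σ(5) = 1 → σ⁻¹(1) = 5
σ(6) = 3 → σ⁻¹(3) = 6
σ(7) = 4 → σ⁻¹(4) = 7

σ⁻¹ = [5 1 6 7 4 2 3]


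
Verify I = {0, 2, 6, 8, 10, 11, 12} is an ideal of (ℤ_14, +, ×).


Check ideal conditions for I = {0, 2, 6, 8, 10, 11, 12} in ℤ_14:
(1) I is an additive subgroup? No
(2) For r ∈ ℤ_14 and a ∈ I: r·a ∈ I? No  [counterexample: r=2, a=2, r·a mod 14 = 4 ∉ I]

No, I is not an ideal of ℤ_14


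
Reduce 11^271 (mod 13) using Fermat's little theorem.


Fermat's little theorem: if p is prime and gcd(a,p)=1, then a^(p-1) ≡ 1 (mod p)
p = 13 is prime, gcd(11,13) = 1
Reduce exponent: 271 mod 12 = 7
So 11^271 ≡ 11^7 (mod 13)
11^7 mod 13 = 2

11^271 ≡ 2 (mod 13)


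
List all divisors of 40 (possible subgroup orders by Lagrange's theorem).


Lagrange's theorem: |H| divides |G|
|G| = 40
Divisors of 40: 1, 2, 4, 5, 8, 10, 20, 40

Possible subgroup orders: {1, 2, 4, 5, 8, 10, 20, 40}


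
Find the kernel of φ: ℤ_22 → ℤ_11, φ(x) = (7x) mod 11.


Kernel = preimage of identity
ker(φ) = {x ∈ ℤ_22 : 7x ≡ 0 (mod 11)}. Since 11 | 22, φ is well-defined. The kernel is the cyclic subgroup ⟨11⟩ of ℤ_22 (order 2), i.e. {0, 11}

ker(φ) = {0, 11}


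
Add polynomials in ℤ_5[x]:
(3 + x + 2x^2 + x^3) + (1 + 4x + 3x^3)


Add coefficients mod 5:
x^0: 3 + 1 = 4 (mod 5)
x^1: 1 + 4 = 0 (mod 5)
x^2: 2 + 0 = 2 (mod 5)
x^3: 1 + 3 = 4 (mod 5)
Result: 4 + 2x^2 + 4x^3

f + g = 4 + 2x^2 + 4x^3


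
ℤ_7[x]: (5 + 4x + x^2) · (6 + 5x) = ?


Expand and collect like terms; reduce coefficients mod 7:
x^0: 5·6 = 30 ≡ 2 (mod 7)
x^1: 5·5 + 4·6 = 49 ≡ 0 (mod 7)
x^2: 4·5 + 1·6 = 26 ≡ 5 (mod 7)
x^3: 1·5 = 5 ≡ 5 (mod 7)
Result: 2 + 5x^2 + 5x^3

f · g = 2 + 5x^2 + 5x^3


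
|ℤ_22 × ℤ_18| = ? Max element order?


|ℤ_22 × ℤ_18| = 22 × 18 = 396
Max element order = lcm(22,18) = 198
Cyclic? No (gcd=2)

|ℤ_22×ℤ_18| = 396, max element order = 198


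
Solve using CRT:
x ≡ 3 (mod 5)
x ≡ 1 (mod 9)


m₁ = 5, m₂ = 9, gcd = 1, so CRT applies. M = m₁·m₂ = 45
Let M₁ = M/m₁ = 9, M₂ = M/m₂ = 5
Find y₁ ≡ M₁⁻¹ (mod m₁): 9⁻¹ ≡ 4 (mod 5)
Find y₂ ≡ M₂⁻¹ (mod m₂): 5⁻¹ ≡ 2 (mod 9)
x = a₁·M₁·y₁ + a₂·M₂·y₂ = 3·9·4 + 1·5·2 = 118
Reduce mod 45: x ≡ 28
Check: 28 mod 5 = 3 ✓, 28 mod 9 = 1 ✓

x ≡ 28 (mod 45)


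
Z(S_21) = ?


Z(G) = {g ∈ G | gx = xg for all x ∈ G}
S_n is non-abelian for n ≥ 3; Z(S_21) is trivial

Z(S_21) = {e}


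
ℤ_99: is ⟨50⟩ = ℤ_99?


g generates ℤ_n iff gcd(g, n) = 1
gcd(50, 99) = 1
Since gcd = 1, 50 is a generator.

Yes, 50 generates ℤ_99


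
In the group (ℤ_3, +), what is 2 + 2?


Operation: addition mod 3
2 + 2 = (a + b) mod 3 with a = 2, b = 2

2 + 2 = 1


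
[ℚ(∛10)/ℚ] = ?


∛10 has minimal polynomial x³ - 10 (irreducible over ℚ since 10 is not a perfect cube)

[ℚ(∛10)/ℚ] = 3


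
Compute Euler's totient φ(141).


Factor n: 141 = 3 × 47
φ(n) = n · ∏(1 - 1/p) over distinct primes p | n
φ(141) = 141 · (1 - 1/3) · (1 - 1/47) = 92

φ(141) = 92


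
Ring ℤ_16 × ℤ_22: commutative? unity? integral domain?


Direct product ring; commutative with unity (1,1); but (1,0)·(0,1) = (0,0) gives zero divisors, so not an integral domain
Commutative: Yes
Integral domain: No
Has unity: Yes

ℤ_16 × ℤ_22: Commutative=Yes, Unity=Yes


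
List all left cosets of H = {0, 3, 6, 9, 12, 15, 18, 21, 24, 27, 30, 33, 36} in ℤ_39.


H = {0, 3, 6, 9, 12, 15, 18, 21, 24, 27, 30, 33, 36}, |H| = 13
Number of cosets = |G|/|H| = 39/13 = 3
0 + H = {0, 3, 6, 9, 12, 15, 18, 21, 24, 27, 30, 33, 36}
1 + H = {1, 4, 7, 10, 13, 16, 19, 22, 25, 28, 31, 34, 37}
2 + H = {2, 5, 8, 11, 14, 17, 20, 23, 26, 29, 32, 35, 38}

Cosets: 0+H={0,3,6,9,12,15,18,21,24,27,30,33,36}; 1+H={1,4,7,10,13,16,19,22,25,28,31,34,37}; 2+H={2,5,8,11,14,17,20,23,26,29,32,35,38}


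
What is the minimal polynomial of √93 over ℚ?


√93 satisfies x² - 93 = 0, irreducible over ℚ since 93 is squarefree

Minimal polynomial: x² - 93


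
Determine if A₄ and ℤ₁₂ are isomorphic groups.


Comparing A₄ and ℤ₁₂:
A₄ is non-abelian, ℤ₁₂ is abelian

No, A₄ ≇ ℤ₁₂


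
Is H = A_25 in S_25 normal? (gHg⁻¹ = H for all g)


H = A_25 in S_25
A_25 has index 2 in S_25, and every subgroup of index 2 is normal

Yes, normal subgroup


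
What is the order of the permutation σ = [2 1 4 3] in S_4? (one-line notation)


Cycle decomposition: (1 2) (3 4)
Cycle lengths: 2, 2
Order = lcm(2, 2) = 2

ord(σ) = 2


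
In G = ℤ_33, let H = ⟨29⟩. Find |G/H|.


|⟨29⟩| = n / gcd(29, 33) = 33 / 1 = 33
H is normal (ℤ_33 is abelian).
|G/H| = |G| / |H| = 33 / 33 = 1

|G/H| = 1


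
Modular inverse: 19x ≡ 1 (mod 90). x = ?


Use the extended Euclidean algorithm to write 1 = 19·s + 90·t; then s mod 90 is the inverse.
Euclidean algorithm:
  19 = 0·90 + 19
  90 = 4·19 + 14
  19 = 1·14 + 5
  14 = 2·5 + 4
  5 = 1·4 + 1
  4 = 4·1 + 0
gcd(19,90) = 1
Back-substitution gives: 19·(19) + 90·(-4) = 1
So 19⁻¹ ≡ 19 ≡ 19 (mod 90)
Check: 19 × 19 = 361 ≡ 1 (mod 90) ✓

19⁻¹ ≡ 19 (mod 90)


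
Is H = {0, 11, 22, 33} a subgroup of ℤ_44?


Subgroup test for H = {0, 11, 22, 33} in (ℤ_44, +):
(1) 0 ∈ H? Yes
(2) Closure: for all a,b ∈ H, (a+b) mod 44 ∈ H? Yes
(3) Inverses: for all a ∈ H, -a mod 44 ∈ H? Yes

Yes, H is a subgroup of ℤ_44


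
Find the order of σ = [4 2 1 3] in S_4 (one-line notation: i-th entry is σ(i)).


Cycle decomposition: (1 4 3)
Cycle lengths: 3
Order = lcm(3) = 3

ord(σ) = 3


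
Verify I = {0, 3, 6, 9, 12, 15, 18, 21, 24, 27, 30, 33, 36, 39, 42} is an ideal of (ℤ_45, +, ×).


Check ideal conditions for I = {0, 3, 6, 9, 12, 15, 18, 21, 24, 27, 30, 33, 36, 39, 42} in ℤ_45:
(1) I is an additive subgroup? Yes
(2) For r ∈ ℤ_45 and a ∈ I: r·a ∈ I? Yes

Yes, I is an ideal of ℤ_45


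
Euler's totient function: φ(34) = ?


Factor n: 34 = 2 × 17
φ(n) = n · ∏(1 - 1/p) over distinct primes p | n
φ(34) = 34 · (1 - 1/2) · (1 - 1/17) = 16

φ(34) = 16


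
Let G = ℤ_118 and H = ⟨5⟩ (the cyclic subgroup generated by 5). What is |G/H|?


|⟨5⟩| = n / gcd(5, 118) = 118 / 1 = 118
H is normal (ℤ_118 is abelian).
|G/H| = |G| / |H| = 118 / 118 = 1

|G/H| = 1


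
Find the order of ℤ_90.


ℤ_n has n elements.

|ℤ_90| = 90


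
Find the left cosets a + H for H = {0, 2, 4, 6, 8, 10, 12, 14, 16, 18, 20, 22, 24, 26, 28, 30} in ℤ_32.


H = {0, 2, 4, 6, 8, 10, 12, 14, 16, 18, 20, 22, 24, 26, 28, 30}, |H| = 16
Number of cosets = |G|/|H| = 32/16 = 2
0 + H = {0, 2, 4, 6, 8, 10, 12, 14, 16, 18, 20, 22, 24, 26, 28, 30}
1 + H = {1, 3, 5, 7, 9, 11, 13, 15, 17, 19, 21, 23, 25, 27, 29, 31}

Cosets: 0+H={0,2,4,6,8,10,12,14,16,18,20,22,24,26,28,30}; 1+H={1,3,5,7,9,11,13,15,17,19,21,23,25,27,29,31}


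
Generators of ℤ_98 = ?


g generates ℤ_n iff gcd(g,n) = 1
Prime factors of 98: 2, 7
Generators are g ∈ {1,...,97} not divisible by any of these primes.
Generators: {1, 3, 5, 9, 11, 13, 15, 17, 19, 23, 25, 27, 29, 31, 33, 37, 39, 41, 43, 45, 47, 51, 53, 55, 57, 59, 61, 65, 67, 69, 71, 73, 75, 79, 81, 83, 85, 87, 89, 93, 95, 97}
Number of generators = φ(98) = 42

Generators of ℤ_98 = {1, 3, 5, 9, 11, 13, 15, 17, 19, 23, 25, 27, 29, 31, 33, 37, 39, 41, 43, 45, 47, 51, 53, 55, 57, 59, 61, 65, 67, 69, 71, 73, 75, 79, 81, 83, 85, 87, 89, 93, 95, 97}


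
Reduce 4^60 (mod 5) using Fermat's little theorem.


Fermat's little theorem: if p is prime and gcd(a,p)=1, then a^(p-1) ≡ 1 (mod p)
p = 5 is prime, gcd(4,5) = 1
Reduce exponent: 60 mod 4 = 0
So 4^60 ≡ 4^0 (mod 5)
4^0 = 1

4^60 ≡ 1 (mod 5)


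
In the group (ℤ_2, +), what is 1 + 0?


Operation: addition mod 2
1 + 0 = (a + b) mod 2 with a = 1, b = 0

1 + 0 = 1


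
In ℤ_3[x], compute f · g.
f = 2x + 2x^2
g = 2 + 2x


Expand and collect like terms; reduce coefficients mod 3:
x^0: 0·2 = 0 ≡ 0 (mod 3)
x^1: 0·2 + 2·2 = 4 ≡ 1 (mod 3)
x^2: 2·2 + 2·2 = 8 ≡ 2 (mod 3)
x^3: 2·2 = 4 ≡ 1 (mod 3)
Result: x + 2x^2 + x^3

f · g = x + 2x^2 + x^3


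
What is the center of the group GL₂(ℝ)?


Z(G) = {g ∈ G | gx = xg for all x ∈ G}
Only scalar multiples of the identity commute with all invertible matrices

Z(GL₂(ℝ)) = {aI : a ∈ ℝ, a ≠ 0}


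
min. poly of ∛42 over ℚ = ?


∛42 satisfies x³ - 42 = 0, irreducible over ℚ (no rational root; 42 is not a perfect cube)

Minimal polynomial: x³ - 42


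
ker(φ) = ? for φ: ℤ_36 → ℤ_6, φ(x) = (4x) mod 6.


Kernel = preimage of identity
ker(φ) = {x ∈ ℤ_36 : 4x ≡ 0 (mod 6)}. Since 6 | 36, φ is well-defined. The kernel is the cyclic subgroup ⟨3⟩ of ℤ_36 (order 12), i.e. {0, 3, 6, 9, 12, 15, 18, 21, 24, 27, 30, 33}

ker(φ) = {0, 3, 6, 9, 12, 15, 18, 21, 24, 27, 30, 33}


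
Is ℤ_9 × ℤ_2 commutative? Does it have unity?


Direct product ring; commutative with unity (1,1); but (1,0)·(0,1) = (0,0) gives zero divisors, so not an integral domain
Commutative: Yes
Integral domain: No
Has unity: Yes

ℤ_9 × ℤ_2: Commutative=Yes, Unity=Yes


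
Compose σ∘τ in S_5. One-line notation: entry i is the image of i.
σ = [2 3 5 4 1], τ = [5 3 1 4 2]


σ∘τ: apply τ first, then σ
1 →τ 5 →σ 1
2 →τ 3 →σ 5
3 →τ 1 →σ 2
4 →τ 4 →σ 4
5 →τ 2 →σ 3

σ∘τ = [1 5 2 4 3]


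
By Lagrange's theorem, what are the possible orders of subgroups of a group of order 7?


Lagrange's theorem: |H| divides |G|
|G| = 7
Divisors of 7: 1, 7

Possible subgroup orders: {1, 7}


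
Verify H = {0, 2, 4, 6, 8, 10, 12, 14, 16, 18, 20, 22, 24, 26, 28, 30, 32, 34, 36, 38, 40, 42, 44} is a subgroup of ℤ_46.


Subgroup test for H = {0, 2, 4, 6, 8, 10, 12, 14, 16, 18, 20, 22, 24, 26, 28, 30, 32, 34, 36, 38, 40, 42, 44} in (ℤ_46, +):
(1) 0 ∈ H? Yes
(2) Closure: for all a,b ∈ H, (a+b) mod 46 ∈ H? Yes
(3) Inverses: for all a ∈ H, -a mod 46 ∈ H? Yes

Yes, H is a subgroup of ℤ_46


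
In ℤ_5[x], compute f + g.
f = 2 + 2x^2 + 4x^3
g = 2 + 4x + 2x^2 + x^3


Add coefficients mod 5:
x^0: 2 + 2 = 4 (mod 5)
x^1: 0 + 4 = 4 (mod 5)
x^2: 2 + 2 = 4 (mod 5)
x^3: 4 + 1 = 0 (mod 5)
Result: 4 + 4x + 4x^2

f + g = 4 + 4x + 4x^2


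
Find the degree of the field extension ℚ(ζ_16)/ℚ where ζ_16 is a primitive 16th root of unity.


[ℚ(ζ_n):ℚ] = deg Φ_n(x) = φ(n). Here φ(16) = 8

[ℚ(ζ_16)/ℚ where ζ_16 is a primitive 16th root of unity] = 8


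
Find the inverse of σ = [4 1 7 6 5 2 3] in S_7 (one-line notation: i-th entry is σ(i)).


To find σ⁻¹, swap domain and range:
σ(1) = 4 → σ⁻¹(4) = 1
σ(2) = 1 → σ⁻¹(1) = 2
σ(3) = 7 → σ⁻¹(7) = 3
σ(4) = 6 → σ⁻¹(6) = 4
σ(5) = 5 → σ⁻¹(5) = 5
σ(6) = 2 → σ⁻¹(2) = 6
σ(7) = 3 → σ⁻¹(3) = 7

σ⁻¹ = [2 6 7 1 5 4 3]


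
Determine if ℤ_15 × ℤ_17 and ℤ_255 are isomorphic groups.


Comparing ℤ_15 × ℤ_17 and ℤ_255:
gcd(15,17) = 1, so ℤ_15 × ℤ_17 ≅ ℤ_255 (CRT)

Yes, ℤ_15 × ℤ_17 ≅ ℤ_255


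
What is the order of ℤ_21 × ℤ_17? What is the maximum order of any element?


|ℤ_21 × ℤ_17| = 21 × 17 = 357
Max element order = lcm(21,17) = 357
Cyclic? Yes (gcd=1)

|ℤ_21×ℤ_17| = 357, max element order = 357


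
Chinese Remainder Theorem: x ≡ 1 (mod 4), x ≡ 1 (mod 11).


m₁ = 4, m₂ = 11, gcd = 1, so CRT applies. M = m₁·m₂ = 44
Let M₁ = M/m₁ = 11, M₂ = M/m₂ = 4
Find y₁ ≡ M₁⁻¹ (mod m₁): 11⁻¹ ≡ 3 (mod 4)
Find y₂ ≡ M₂⁻¹ (mod m₂): 4⁻¹ ≡ 3 (mod 11)
x = a₁·M₁·y₁ + a₂·M₂·y₂ = 1·11·3 + 1·4·3 = 45
Reduce mod 44: x ≡ 1
Check: 1 mod 4 = 1 ✓, 1 mod 11 = 1 ✓

x ≡ 1 (mod 44)


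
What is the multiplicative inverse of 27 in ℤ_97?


Use the extended Euclidean algorithm to write 1 = 27·s + 97·t; then s mod 97 is the inverse.
Euclidean algorithm:
  27 = 0·97 + 27
  97 = 3·27 + 16
  27 = 1·16 + 11
  16 = 1·11 + 5
  11 = 2·5 + 1
  5 = 5·1 + 0
gcd(27,97) = 1
Back-substitution gives: 27·(18) + 97·(-5) = 1
So 27⁻¹ ≡ 18 ≡ 18 (mod 97)
Check: 27 × 18 = 486 ≡ 1 (mod 97) ✓

27⁻¹ ≡ 18 (mod 97)


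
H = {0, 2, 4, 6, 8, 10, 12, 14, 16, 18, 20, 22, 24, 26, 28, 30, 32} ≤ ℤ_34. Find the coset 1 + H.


1 + H = {1 + h (mod 34) : h ∈ H}
1+0=1, 1+2=3, 1+4=5, 1+6=7, 1+8=9, 1+10=11, 1+12=13, 1+14=15, 1+16=17, 1+18=19, 1+20=21, 1+22=23, 1+24=25, 1+26=27, 1+28=29, 1+30=31, 1+32=33

1 + H = {1, 3, 5, 7, 9, 11, 13, 15, 17, 19, 21, 23, 25, 27, 29, 31, 33}


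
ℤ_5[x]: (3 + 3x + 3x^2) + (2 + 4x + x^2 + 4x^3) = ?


Add coefficients mod 5:
x^0: 3 + 2 = 0 (mod 5)
x^1: 3 + 4 = 2 (mod 5)
x^2: 3 + 1 = 4 (mod 5)
x^3: 0 + 4 = 4 (mod 5)
Result: 2x + 4x^2 + 4x^3

f + g = 2x + 4x^2 + 4x^3


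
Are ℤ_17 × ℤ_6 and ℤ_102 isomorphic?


Comparing ℤ_17 × ℤ_6 and ℤ_102:
gcd(17,6) = 1, so ℤ_17 × ℤ_6 ≅ ℤ_102 (CRT)

Yes, ℤ_17 × ℤ_6 ≅ ℤ_102


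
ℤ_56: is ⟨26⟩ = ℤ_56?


g generates ℤ_n iff gcd(g, n) = 1
gcd(26, 56) = 2
Since gcd = 2 ≠ 1, ⟨26⟩ has order 28 < 56, so 26 is not a generator.

No, 26 does not generate ℤ_56


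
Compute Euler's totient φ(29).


φ(n) = count of k ∈ {1,...,n} with gcd(k,n)=1
Coprimes to 29: {1, 2, 3, 4, 5, 6, 7, 8, 9, 10, 11, 12, 13, 14, 15, 16, 17, 18, 19, 20, 21, 22, 23, 24, 25, 26, 27, 28}
Count: 28

φ(29) = 28


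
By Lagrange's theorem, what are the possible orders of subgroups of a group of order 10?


Lagrange's theorem: |H| divides |G|
|G| = 10
Divisors of 10: 1, 2, 5, 10

Possible subgroup orders: {1, 2, 5, 10}


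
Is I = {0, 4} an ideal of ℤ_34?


Check ideal conditions for I = {0, 4} in ℤ_34:
(1) I is an additive subgroup? No
(2) For r ∈ ℤ_34 and a ∈ I: r·a ∈ I? No  [counterexample: r=2, a=4, r·a mod 34 = 8 ∉ I]

No, I is not an ideal of ℤ_34


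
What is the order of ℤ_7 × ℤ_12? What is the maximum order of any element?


|ℤ_7 × ℤ_12| = 7 × 12 = 84
Max element order = lcm(7,12) = 84
Cyclic? Yes (gcd=1)

|ℤ_7×ℤ_12| = 84, max element order = 84


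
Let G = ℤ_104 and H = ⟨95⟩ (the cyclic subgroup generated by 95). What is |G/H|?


|⟨95⟩| = n / gcd(95, 104) = 104 / 1 = 104
H is normal (ℤ_104 is abelian).
|G/H| = |G| / |H| = 104 / 104 = 1

|G/H| = 1


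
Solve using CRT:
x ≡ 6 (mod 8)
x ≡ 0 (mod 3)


m₁ = 8, m₂ = 3, gcd = 1, so CRT applies. M = m₁·m₂ = 24
Let M₁ = M/m₁ = 3, M₂ = M/m₂ = 8
Find y₁ ≡ M₁⁻¹ (mod m₁): 3⁻¹ ≡ 3 (mod 8)
Find y₂ ≡ M₂⁻¹ (mod m₂): 8⁻¹ ≡ 2 (mod 3)
x = a₁·M₁·y₁ + a₂·M₂·y₂ = 6·3·3 + 0·8·2 = 54
Reduce mod 24: x ≡ 6
Check: 6 mod 8 = 6 ✓, 6 mod 3 = 0 ✓

x ≡ 6 (mod 24)


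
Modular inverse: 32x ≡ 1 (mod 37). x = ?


Use the extended Euclidean algorithm to write 1 = 32·s + 37·t; then s mod 37 is the inverse.
Euclidean algorithm:
  32 = 0·37 + 32
  37 = 1·32 + 5
  32 = 6·5 + 2
  5 = 2·2 + 1
  2 = 2·1 + 0
gcd(32,37) = 1
Back-substitution gives: 32·(-15) + 37·(13) = 1
So 32⁻¹ ≡ -15 ≡ 22 (mod 37)
Check: 32 × 22 = 704 ≡ 1 (mod 37) ✓

32⁻¹ ≡ 22 (mod 37)


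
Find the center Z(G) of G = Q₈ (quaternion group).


Z(G) = {g ∈ G | gx = xg for all x ∈ G}
In Q₈ = {±1, ±i, ±j, ±k}, only ±1 commute with every element

Z(Q₈ (quaternion group)) = {1, -1}


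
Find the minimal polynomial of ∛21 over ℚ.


∛21 satisfies x³ - 21 = 0, irreducible over ℚ (no rational root; 21 is not a perfect cube)

Minimal polynomial: x³ - 21


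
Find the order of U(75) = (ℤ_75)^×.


U(n) is the group of units mod n; |U(n)| = φ(n)
|U(75)| = φ(75) = 40

|U(75) = (ℤ_75)^×| = 40


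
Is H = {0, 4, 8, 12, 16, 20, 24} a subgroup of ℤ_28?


Subgroup test for H = {0, 4, 8, 12, 16, 20, 24} in (ℤ_28, +):
(1) 0 ∈ H? Yes
(2) Closure: for all a,b ∈ H, (a+b) mod 28 ∈ H? Yes
(3) Inverses: for all a ∈ H, -a mod 28 ∈ H? Yes

Yes, H is a subgroup of ℤ_28


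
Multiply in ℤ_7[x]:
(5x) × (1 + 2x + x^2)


Expand and collect like terms; reduce coefficients mod 7:
x^0: 0·1 = 0 ≡ 0 (mod 7)
x^1: 0·2 + 5·1 = 5 ≡ 5 (mod 7)
x^2: 0·1 + 5·2 = 10 ≡ 3 (mod 7)
x^3: 5·1 = 5 ≡ 5 (mod 7)
Result: 5x + 3x^2 + 5x^3

f · g = 5x + 3x^2 + 5x^3


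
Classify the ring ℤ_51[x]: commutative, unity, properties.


ℤ_51 has zero divisors (3·17 ≡ 0), and these lift to constant zero divisors in ℤ_51[x]; so not an integral domain
Commutative: Yes
Integral domain: No
Has unity: Yes

ℤ_51[x]: Commutative=Yes, Unity=Yes


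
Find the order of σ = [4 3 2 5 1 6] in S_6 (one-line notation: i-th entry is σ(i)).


Cycle decomposition: (1 4 5) (2 3)
Cycle lengths: 3, 2
Order = lcm(3, 2) = 6

ord(σ) = 6


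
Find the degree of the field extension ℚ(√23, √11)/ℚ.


[ℚ(√23,√11):ℚ] = [ℚ(√23,√11):ℚ(√23)]·[ℚ(√23):ℚ] = 2·2 = 4

[ℚ(√23, √11)/ℚ] = 4


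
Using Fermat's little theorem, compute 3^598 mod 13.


Fermat's little theorem: if p is prime and gcd(a,p)=1, then a^(p-1) ≡ 1 (mod p)
p = 13 is prime, gcd(3,13) = 1
Reduce exponent: 598 mod 12 = 10
So 3^598 ≡ 3^10 (mod 13)
3^10 mod 13 = 3

3^598 ≡ 3 (mod 13)


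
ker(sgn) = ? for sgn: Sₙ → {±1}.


Kernel = preimage of identity
ker(sgn) = even permutations = Aₙ

ker(sgn) = Aₙ


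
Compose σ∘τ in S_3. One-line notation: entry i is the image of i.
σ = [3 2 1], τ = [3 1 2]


σ∘τ: apply τ first, then σ
1 →τ 3 →σ 1
2 →τ 1 →σ 3
3 →τ 2 →σ 2

σ∘τ = [1 3 2]
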